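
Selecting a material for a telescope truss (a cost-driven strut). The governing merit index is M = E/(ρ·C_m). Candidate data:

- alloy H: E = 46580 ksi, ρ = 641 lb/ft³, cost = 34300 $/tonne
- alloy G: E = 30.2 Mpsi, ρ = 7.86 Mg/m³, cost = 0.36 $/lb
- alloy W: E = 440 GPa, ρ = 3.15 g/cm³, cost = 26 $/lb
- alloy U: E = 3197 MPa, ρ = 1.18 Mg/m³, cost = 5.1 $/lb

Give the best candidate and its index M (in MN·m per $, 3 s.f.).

alloy G, M = 33.4 MN·m per $

Putting every candidate on a common basis:
  alloy H: E = 321.2 GPa, ρ = 10270 kg/m³, cost = 34.30 $/kg
  alloy G: E = 208.2 GPa, ρ = 7860 kg/m³, cost = 0.7937 $/kg
  alloy W: E = 440.0 GPa, ρ = 3150 kg/m³, cost = 57.32 $/kg
  alloy U: E = 3.197 GPa, ρ = 1180 kg/m³, cost = 11.24 $/kg
  alloy G: M = 33.4 MN·m per $
  alloy W: M = 2.44 MN·m per $
  alloy H: M = 0.912 MN·m per $
  alloy U: M = 0.241 MN·m per $
Alloy G ranks first.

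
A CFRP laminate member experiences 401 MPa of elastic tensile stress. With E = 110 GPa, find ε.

ε = σ/E = 401 / 110000 = 3.65×10⁻³.

3.65×10⁻³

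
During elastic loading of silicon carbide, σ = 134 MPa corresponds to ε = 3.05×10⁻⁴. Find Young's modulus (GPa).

439 GPa

E = σ/ε = 134 MPa / 3.05×10⁻⁴ = 439300 MPa = 439 GPa.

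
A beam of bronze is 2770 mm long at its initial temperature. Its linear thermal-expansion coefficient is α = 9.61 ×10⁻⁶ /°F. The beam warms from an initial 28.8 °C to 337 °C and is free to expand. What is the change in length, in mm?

14.8 mm

Convert α: 9.61×10⁻⁶/°F × (9/5) = 17.3×10⁻⁶/K.
ΔT = 337 − 28.8 = 308.2 K.
ΔL = α·L₀·ΔT = 17.3×10⁻⁶ × 2770 mm × 308.2 K = 14.8 mm.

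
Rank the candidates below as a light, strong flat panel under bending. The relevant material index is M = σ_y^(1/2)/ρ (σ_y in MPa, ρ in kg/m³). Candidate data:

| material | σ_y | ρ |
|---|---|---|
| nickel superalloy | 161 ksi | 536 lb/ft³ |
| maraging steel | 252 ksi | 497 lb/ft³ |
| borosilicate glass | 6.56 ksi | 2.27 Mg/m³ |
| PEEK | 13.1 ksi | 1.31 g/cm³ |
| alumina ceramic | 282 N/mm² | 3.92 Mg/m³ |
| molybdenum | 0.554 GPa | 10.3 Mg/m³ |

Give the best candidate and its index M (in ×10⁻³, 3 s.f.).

Convert each candidate to consistent units, then evaluate M:
  nickel superalloy: σ_y = 1110 MPa, ρ = 8586 kg/m³
  maraging steel: σ_y = 1737 MPa, ρ = 7961 kg/m³
  borosilicate glass: σ_y = 45.23 MPa, ρ = 2270 kg/m³
  PEEK: σ_y = 90.32 MPa, ρ = 1310 kg/m³
  alumina ceramic: σ_y = 282.0 MPa, ρ = 3920 kg/m³
  molybdenum: σ_y = 554.0 MPa, ρ = 10300 kg/m³
  PEEK: M = 7.25×10⁻³
  maraging steel: M = 5.24×10⁻³
  alumina ceramic: M = 4.28×10⁻³
  nickel superalloy: M = 3.88×10⁻³
  borosilicate glass: M = 2.96×10⁻³
  molybdenum: M = 2.29×10⁻³
Highest index: PEEK.

PEEK, M = 7.25×10⁻³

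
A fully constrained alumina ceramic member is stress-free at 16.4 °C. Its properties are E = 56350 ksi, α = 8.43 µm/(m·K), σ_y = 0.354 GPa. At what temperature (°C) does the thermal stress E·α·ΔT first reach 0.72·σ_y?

94.2 °C

E = 56350 ksi = 388.5 GPa.
σ_y = 0.354 GPa = 354.0 MPa.
E·α·ΔT = 254.9 MPa ⇒ ΔT = 254.9 / (388.5×10³ × 8.43×10⁻⁶) = 77.82 K.
T = 16.4 + 77.82 = 94.22 °C.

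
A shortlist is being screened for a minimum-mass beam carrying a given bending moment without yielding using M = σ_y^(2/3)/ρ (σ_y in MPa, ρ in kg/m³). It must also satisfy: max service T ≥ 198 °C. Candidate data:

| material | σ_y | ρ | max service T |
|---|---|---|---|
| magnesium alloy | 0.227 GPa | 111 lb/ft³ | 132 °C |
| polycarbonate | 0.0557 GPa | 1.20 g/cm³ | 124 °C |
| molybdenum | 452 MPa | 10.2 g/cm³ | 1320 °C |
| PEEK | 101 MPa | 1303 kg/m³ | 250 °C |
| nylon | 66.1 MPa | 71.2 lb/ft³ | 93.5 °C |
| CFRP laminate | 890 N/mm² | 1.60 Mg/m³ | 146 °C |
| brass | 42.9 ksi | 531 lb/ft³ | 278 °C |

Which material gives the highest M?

Screen on constraints: max service T ≥ 198 °C. Survivors: molybdenum, PEEK, brass.
Putting every candidate on a common basis:
  molybdenum: σ_y = 452.0 MPa, ρ = 10200 kg/m³
  PEEK: σ_y = 101.0 MPa, ρ = 1303 kg/m³
  brass: σ_y = 295.8 MPa, ρ = 8506 kg/m³
  PEEK: M = 16.6×10⁻³
  molybdenum: M = 5.77×10⁻³
  brass: M = 5.22×10⁻³
Highest index: PEEK.

PEEK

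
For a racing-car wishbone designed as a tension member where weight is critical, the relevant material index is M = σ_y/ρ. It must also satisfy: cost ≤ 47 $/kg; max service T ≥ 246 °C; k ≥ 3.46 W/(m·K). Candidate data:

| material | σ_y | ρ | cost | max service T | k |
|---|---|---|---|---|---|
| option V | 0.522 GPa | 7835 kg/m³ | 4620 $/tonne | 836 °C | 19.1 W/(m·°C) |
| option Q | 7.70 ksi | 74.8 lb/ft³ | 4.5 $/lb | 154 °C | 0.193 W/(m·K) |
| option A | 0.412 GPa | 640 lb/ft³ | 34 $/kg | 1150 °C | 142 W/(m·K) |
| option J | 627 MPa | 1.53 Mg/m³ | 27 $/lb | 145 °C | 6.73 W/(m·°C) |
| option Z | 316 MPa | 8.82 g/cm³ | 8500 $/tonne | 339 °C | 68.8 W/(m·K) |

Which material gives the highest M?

Screen on constraints: cost ≤ 47 $/kg; max service T ≥ 246 °C; k ≥ 3.46 W/(m·K). Survivors: option V, option A, option Z.
Putting every candidate on a common basis:
  option V: σ_y = 522.0 MPa, ρ = 7835 kg/m³
  option A: σ_y = 412.0 MPa, ρ = 10250 kg/m³
  option Z: σ_y = 316.0 MPa, ρ = 8820 kg/m³
  option V: M = 66.6 kN·m/kg
  option A: M = 40.2 kN·m/kg
  option Z: M = 35.8 kN·m/kg
The maximum is for option V.

option V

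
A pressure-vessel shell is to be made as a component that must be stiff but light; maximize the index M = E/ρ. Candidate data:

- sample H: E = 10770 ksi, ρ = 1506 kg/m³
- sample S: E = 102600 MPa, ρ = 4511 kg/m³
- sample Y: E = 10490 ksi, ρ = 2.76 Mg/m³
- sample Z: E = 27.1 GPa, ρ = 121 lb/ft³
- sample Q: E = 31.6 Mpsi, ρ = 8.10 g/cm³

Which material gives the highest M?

After converting to SI:
  sample H: E = 74.26 GPa, ρ = 1506 kg/m³
  sample S: E = 102.6 GPa, ρ = 4511 kg/m³
  sample Y: E = 72.33 GPa, ρ = 2760 kg/m³
  sample Z: E = 27.10 GPa, ρ = 1938 kg/m³
  sample Q: E = 217.9 GPa, ρ = 8100 kg/m³
  sample H: M = 49.3 MN·m/kg
  sample Q: M = 26.9 MN·m/kg
  sample Y: M = 26.2 MN·m/kg
  sample S: M = 22.7 MN·m/kg
  sample Z: M = 14.0 MN·m/kg
Sample H ranks first.

sample H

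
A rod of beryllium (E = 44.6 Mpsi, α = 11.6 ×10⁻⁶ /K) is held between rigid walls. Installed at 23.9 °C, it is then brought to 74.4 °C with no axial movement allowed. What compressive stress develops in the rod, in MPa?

E = 44.6 Mpsi = 307.5 GPa.
ΔT = 50.50 K. Constrained thermal stress σ = E·α·ΔT = 307.5×10³ MPa × 11.6×10⁻⁶ × 50.50 = 180 MPa (compressive).

180 MPa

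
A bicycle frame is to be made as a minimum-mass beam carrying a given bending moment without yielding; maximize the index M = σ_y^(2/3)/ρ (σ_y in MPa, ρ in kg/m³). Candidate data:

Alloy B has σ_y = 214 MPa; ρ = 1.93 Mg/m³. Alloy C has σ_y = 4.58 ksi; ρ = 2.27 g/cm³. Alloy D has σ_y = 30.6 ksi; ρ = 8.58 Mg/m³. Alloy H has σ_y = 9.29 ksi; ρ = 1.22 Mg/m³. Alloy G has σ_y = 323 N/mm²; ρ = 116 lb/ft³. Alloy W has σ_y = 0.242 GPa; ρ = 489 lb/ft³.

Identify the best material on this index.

In SI units:
  alloy B: σ_y = 214.0 MPa, ρ = 1930 kg/m³
  alloy C: σ_y = 31.58 MPa, ρ = 2270 kg/m³
  alloy D: σ_y = 211.0 MPa, ρ = 8580 kg/m³
  alloy H: σ_y = 64.05 MPa, ρ = 1220 kg/m³
  alloy G: σ_y = 323.0 MPa, ρ = 1858 kg/m³
  alloy W: σ_y = 242.0 MPa, ρ = 7833 kg/m³
  alloy G: M = 25.3×10⁻³
  alloy B: M = 18.5×10⁻³
  alloy H: M = 13.1×10⁻³
  alloy W: M = 4.96×10⁻³
  alloy C: M = 4.40×10⁻³
  alloy D: M = 4.13×10⁻³
Alloy G ranks first.

alloy G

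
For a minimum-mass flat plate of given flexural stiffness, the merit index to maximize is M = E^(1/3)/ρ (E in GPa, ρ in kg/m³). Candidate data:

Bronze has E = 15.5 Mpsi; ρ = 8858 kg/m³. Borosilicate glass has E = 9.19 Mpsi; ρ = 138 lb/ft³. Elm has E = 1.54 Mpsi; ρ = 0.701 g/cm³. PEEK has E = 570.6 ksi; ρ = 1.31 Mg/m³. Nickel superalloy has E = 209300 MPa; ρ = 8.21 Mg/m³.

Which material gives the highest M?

elm

Normalizing units and computing the index:
  bronze: E = 106.9 GPa, ρ = 8858 kg/m³
  borosilicate glass: E = 63.36 GPa, ρ = 2211 kg/m³
  elm: E = 10.62 GPa, ρ = 701.0 kg/m³
  PEEK: E = 3.934 GPa, ρ = 1310 kg/m³
  nickel superalloy: E = 209.3 GPa, ρ = 8210 kg/m³
  elm: M = 3.14×10⁻³
  borosilicate glass: M = 1.80×10⁻³
  PEEK: M = 1.21×10⁻³
  nickel superalloy: M = 0.723×10⁻³
  bronze: M = 0.536×10⁻³
Elm ranks first.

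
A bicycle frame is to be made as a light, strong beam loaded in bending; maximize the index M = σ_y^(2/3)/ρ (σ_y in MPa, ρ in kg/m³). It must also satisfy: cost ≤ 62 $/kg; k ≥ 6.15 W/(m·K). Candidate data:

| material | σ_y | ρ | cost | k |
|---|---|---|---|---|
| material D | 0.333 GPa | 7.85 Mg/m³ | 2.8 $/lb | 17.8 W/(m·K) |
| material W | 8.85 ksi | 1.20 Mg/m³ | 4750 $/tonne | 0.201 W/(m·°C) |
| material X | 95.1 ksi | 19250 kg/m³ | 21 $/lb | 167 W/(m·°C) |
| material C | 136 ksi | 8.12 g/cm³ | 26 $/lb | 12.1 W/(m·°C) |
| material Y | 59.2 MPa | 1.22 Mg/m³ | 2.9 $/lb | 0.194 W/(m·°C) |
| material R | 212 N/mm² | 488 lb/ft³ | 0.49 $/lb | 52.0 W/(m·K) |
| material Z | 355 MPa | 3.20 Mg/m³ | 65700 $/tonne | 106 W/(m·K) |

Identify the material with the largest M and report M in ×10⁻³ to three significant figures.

Screen on constraints: cost ≤ 62 $/kg; k ≥ 6.15 W/(m·K). Survivors: material D, material X, material C, material R.
After converting to SI:
  material D: σ_y = 333.0 MPa, ρ = 7850 kg/m³
  material X: σ_y = 655.7 MPa, ρ = 19250 kg/m³
  material C: σ_y = 937.7 MPa, ρ = 8120 kg/m³
  material R: σ_y = 212.0 MPa, ρ = 7817 kg/m³
  material C: M = 11.8×10⁻³
  material D: M = 6.12×10⁻³
  material R: M = 4.55×10⁻³
  material X: M = 3.92×10⁻³
Material C ranks first.

material C, M = 11.8×10⁻³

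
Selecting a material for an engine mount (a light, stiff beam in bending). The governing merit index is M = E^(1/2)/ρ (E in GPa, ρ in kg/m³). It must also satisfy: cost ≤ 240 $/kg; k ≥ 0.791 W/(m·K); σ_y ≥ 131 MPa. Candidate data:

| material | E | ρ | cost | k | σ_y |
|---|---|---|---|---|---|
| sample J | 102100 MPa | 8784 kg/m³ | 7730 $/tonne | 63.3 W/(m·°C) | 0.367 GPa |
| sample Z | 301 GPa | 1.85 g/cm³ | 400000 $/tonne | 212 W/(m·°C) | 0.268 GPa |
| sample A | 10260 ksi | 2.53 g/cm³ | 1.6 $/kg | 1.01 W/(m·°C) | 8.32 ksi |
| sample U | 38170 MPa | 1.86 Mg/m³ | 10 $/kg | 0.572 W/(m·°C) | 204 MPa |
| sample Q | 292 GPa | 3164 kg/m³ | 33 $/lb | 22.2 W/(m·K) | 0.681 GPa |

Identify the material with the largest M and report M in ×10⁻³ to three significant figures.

Screen on constraints: cost ≤ 240 $/kg; k ≥ 0.791 W/(m·K); σ_y ≥ 131 MPa. Survivors: sample J, sample Q.
Normalizing units and computing the index:
  sample J: E = 102.1 GPa, ρ = 8784 kg/m³
  sample Q: E = 292.0 GPa, ρ = 3164 kg/m³
  sample Q: M = 5.40×10⁻³
  sample J: M = 1.15×10⁻³
Sample Q ranks first.

sample Q, M = 5.40×10⁻³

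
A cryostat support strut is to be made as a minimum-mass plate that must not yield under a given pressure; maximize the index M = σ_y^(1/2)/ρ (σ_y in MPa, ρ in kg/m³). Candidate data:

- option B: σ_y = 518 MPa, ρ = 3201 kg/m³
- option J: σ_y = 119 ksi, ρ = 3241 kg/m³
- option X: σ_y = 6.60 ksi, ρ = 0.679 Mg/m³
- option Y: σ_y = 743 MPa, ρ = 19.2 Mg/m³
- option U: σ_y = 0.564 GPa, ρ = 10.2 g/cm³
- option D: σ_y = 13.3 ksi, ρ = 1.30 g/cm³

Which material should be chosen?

Normalizing units and computing the index:
  option B: σ_y = 518.0 MPa, ρ = 3201 kg/m³
  option J: σ_y = 820.5 MPa, ρ = 3241 kg/m³
  option X: σ_y = 45.51 MPa, ρ = 679.0 kg/m³
  option Y: σ_y = 743.0 MPa, ρ = 19200 kg/m³
  option U: σ_y = 564.0 MPa, ρ = 10200 kg/m³
  option D: σ_y = 91.70 MPa, ρ = 1300 kg/m³
  option X: M = 9.93×10⁻³
  option J: M = 8.84×10⁻³
  option D: M = 7.37×10⁻³
  option B: M = 7.11×10⁻³
  option U: M = 2.33×10⁻³
  option Y: M = 1.42×10⁻³
Option X ranks first.

option X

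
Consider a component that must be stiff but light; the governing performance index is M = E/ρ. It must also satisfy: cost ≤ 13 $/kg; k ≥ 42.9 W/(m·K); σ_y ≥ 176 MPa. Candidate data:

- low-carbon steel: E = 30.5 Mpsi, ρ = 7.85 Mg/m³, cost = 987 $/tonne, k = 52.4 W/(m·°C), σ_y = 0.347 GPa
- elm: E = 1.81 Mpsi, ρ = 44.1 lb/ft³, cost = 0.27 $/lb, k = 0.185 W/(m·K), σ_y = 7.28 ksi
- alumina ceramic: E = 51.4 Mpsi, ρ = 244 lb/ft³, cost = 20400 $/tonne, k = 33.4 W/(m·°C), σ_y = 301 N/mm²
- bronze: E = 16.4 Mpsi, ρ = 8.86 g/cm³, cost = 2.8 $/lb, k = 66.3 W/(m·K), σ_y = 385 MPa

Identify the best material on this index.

low-carbon steel

Screen on constraints: cost ≤ 13 $/kg; k ≥ 42.9 W/(m·K); σ_y ≥ 176 MPa. Survivors: low-carbon steel, bronze.
In SI units:
  low-carbon steel: E = 210.3 GPa, ρ = 7850 kg/m³
  bronze: E = 113.1 GPa, ρ = 8860 kg/m³
  low-carbon steel: M = 26.8 MN·m/kg
  bronze: M = 12.8 MN·m/kg
Low-carbon steel ranks first.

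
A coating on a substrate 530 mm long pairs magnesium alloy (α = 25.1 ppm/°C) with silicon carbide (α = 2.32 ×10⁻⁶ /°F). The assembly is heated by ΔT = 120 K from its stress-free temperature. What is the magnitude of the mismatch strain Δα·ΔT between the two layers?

silicon carbide: α = 2.32×10⁻⁶/°F × 9/5 = 4.18×10⁻⁶/K.
Δα = |25.1 − 4.18|×10⁻⁶/K = 20.9×10⁻⁶/K.
Mismatch strain = Δα·ΔT = 20.9×10⁻⁶ × 120.0 = 2.51×10⁻³.

2.51×10⁻³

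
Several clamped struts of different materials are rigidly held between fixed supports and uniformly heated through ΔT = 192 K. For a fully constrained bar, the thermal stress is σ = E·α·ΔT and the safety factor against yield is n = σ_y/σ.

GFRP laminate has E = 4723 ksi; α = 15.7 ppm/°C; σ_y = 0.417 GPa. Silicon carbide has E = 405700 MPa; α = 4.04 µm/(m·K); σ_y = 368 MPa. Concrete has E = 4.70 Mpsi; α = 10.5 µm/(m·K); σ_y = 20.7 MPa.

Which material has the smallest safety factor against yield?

Converting E to GPa, α to ×10⁻⁶/K, σ_y to MPa, then σ and n for each:
  GFRP laminate: E = 32.56, α = 15.7, σ_y = 417.0 → σ = 98.2 MPa, n = 4.25
  silicon carbide: E = 405.7, α = 4.04, σ_y = 368.0 → σ = 315 MPa, n = 1.17
  concrete: E = 32.41, α = 10.5, σ_y = 20.70 → σ = 65.3 MPa, n = 0.317
The minimum is concrete at n = 0.317.

concrete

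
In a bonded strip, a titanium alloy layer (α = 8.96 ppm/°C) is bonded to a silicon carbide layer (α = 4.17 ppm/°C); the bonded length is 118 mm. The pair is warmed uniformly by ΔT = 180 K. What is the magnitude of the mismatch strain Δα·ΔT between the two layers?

8.62×10⁻⁴

Δα = |8.96 − 4.17|×10⁻⁶/K = 4.79×10⁻⁶/K.
Mismatch strain = Δα·ΔT = 4.79×10⁻⁶ × 180.0 = 8.62×10⁻⁴.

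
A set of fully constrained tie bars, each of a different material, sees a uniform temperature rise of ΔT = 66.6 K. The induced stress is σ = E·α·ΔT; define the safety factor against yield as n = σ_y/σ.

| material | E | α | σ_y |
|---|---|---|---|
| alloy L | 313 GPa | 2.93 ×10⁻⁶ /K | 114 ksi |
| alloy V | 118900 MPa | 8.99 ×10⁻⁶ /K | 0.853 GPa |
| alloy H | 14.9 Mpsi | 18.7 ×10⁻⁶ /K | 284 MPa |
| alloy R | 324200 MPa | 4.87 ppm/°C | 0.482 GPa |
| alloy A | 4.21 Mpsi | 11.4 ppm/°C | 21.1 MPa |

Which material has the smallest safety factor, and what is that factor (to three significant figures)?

alloy A, n = 0.957

Converting E to GPa, α to ×10⁻⁶/K, σ_y to MPa, then σ and n for each:
  alloy L: E = 313.0, α = 2.93, σ_y = 786.0 → σ = 61.1 MPa, n = 12.9
  alloy V: E = 118.9, α = 8.99, σ_y = 853.0 → σ = 71.2 MPa, n = 12.0
  alloy H: E = 102.7, α = 18.7, σ_y = 284.0 → σ = 128 MPa, n = 2.22
  alloy R: E = 324.2, α = 4.87, σ_y = 482.0 → σ = 105 MPa, n = 4.58
  alloy A: E = 29.03, α = 11.4, σ_y = 21.10 → σ = 22.0 MPa, n = 0.957
Smallest n: alloy A with n = 0.957.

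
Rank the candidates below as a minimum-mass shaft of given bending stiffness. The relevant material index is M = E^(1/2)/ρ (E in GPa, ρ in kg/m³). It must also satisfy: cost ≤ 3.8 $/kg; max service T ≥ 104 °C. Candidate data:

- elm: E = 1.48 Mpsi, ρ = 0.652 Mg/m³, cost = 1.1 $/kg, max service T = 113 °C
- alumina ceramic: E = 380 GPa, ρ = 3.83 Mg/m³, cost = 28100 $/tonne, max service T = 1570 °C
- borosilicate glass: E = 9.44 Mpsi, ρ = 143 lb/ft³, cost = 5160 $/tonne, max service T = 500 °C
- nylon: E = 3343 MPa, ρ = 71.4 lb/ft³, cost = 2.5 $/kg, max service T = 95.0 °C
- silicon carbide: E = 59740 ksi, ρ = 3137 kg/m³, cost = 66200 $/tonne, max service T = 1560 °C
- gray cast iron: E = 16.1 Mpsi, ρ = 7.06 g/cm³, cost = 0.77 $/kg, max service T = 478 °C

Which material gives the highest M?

Screen on constraints: cost ≤ 3.8 $/kg; max service T ≥ 104 °C. Survivors: elm, gray cast iron.
Putting every candidate on a common basis:
  elm: E = 10.20 GPa, ρ = 652.0 kg/m³
  gray cast iron: E = 111.0 GPa, ρ = 7060 kg/m³
  elm: M = 4.90×10⁻³
  gray cast iron: M = 1.49×10⁻³
Elm ranks first.

elm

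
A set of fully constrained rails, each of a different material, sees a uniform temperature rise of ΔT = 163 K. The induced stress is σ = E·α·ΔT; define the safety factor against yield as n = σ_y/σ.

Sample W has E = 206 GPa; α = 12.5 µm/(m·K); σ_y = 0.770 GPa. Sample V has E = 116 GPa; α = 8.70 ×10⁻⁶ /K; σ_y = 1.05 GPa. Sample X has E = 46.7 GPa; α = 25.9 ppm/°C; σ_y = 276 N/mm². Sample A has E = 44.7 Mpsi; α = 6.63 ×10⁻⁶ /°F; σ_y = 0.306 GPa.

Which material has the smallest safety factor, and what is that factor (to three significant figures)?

Per material, after unit conversion:
  sample W: E = 206.0, α = 12.5, σ_y = 770.0 → σ = 420 MPa, n = 1.83
  sample V: E = 116.0, α = 8.70, σ_y = 1050 → σ = 164 MPa, n = 6.38
  sample X: E = 46.70, α = 25.9, σ_y = 276.0 → σ = 197 MPa, n = 1.40
  sample A: E = 308.2, α = 11.9, σ_y = 306.0 → σ = 600 MPa, n = 0.510
Sample A has the lowest safety factor, n = 0.510.

sample A, n = 0.510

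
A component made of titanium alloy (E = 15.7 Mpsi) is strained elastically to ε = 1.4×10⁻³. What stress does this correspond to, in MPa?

E = 15.7 Mpsi = 108.2 GPa.
σ = E·ε = 108200 MPa × 1.4×10⁻³ = 152 MPa.

152 MPa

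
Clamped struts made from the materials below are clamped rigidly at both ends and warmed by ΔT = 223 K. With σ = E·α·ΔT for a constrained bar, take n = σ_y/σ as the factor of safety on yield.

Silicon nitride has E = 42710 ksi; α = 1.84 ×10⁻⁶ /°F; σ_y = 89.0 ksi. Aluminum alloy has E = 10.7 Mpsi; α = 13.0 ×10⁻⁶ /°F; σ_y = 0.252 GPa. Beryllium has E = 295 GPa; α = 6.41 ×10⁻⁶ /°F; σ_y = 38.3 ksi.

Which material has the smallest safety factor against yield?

beryllium

With everything in SI (GPa, ×10⁻⁶/K, MPa):
  silicon nitride: E = 294.5, α = 3.31, σ_y = 613.6 → σ = 217 MPa, n = 2.82
  aluminum alloy: E = 73.77, α = 23.4, σ_y = 252.0 → σ = 385 MPa, n = 0.655
  beryllium: E = 295.0, α = 11.5, σ_y = 264.1 → σ = 759 MPa, n = 0.348
The minimum is beryllium at n = 0.348.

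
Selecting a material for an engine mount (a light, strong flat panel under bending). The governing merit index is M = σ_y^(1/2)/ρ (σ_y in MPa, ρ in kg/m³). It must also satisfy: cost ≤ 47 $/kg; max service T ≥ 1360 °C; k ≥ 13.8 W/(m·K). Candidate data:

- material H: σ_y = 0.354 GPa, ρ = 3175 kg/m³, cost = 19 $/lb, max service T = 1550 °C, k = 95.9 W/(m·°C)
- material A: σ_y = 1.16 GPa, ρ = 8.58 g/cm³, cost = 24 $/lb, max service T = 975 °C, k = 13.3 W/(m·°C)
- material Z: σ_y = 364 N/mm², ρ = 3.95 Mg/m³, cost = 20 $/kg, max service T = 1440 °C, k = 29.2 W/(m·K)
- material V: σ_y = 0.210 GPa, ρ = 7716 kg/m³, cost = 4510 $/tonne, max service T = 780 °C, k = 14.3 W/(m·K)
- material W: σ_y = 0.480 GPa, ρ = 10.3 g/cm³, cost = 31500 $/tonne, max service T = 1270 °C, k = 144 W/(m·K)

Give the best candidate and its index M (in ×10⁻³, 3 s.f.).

Screen on constraints: cost ≤ 47 $/kg; max service T ≥ 1360 °C; k ≥ 13.8 W/(m·K). Survivors: material H, material Z.
Putting every candidate on a common basis:
  material H: σ_y = 354.0 MPa, ρ = 3175 kg/m³
  material Z: σ_y = 364.0 MPa, ρ = 3950 kg/m³
  material H: M = 5.93×10⁻³
  material Z: M = 4.83×10⁻³
Material H ranks first.

material H, M = 5.93×10⁻³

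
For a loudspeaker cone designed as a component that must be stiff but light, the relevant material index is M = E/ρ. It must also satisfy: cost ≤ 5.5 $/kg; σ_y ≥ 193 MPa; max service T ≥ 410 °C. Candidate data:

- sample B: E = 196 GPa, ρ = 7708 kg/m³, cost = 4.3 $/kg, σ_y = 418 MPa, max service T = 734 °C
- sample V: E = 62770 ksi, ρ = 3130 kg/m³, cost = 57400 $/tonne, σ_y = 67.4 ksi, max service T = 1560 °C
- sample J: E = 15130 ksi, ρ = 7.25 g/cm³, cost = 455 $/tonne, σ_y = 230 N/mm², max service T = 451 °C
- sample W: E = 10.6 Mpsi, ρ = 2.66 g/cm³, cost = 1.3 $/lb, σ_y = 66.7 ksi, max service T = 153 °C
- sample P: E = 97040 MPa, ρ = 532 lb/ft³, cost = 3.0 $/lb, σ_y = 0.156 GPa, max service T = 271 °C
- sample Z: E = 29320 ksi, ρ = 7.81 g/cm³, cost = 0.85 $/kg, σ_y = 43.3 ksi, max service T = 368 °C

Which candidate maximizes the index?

sample B

Screen on constraints: cost ≤ 5.5 $/kg; σ_y ≥ 193 MPa; max service T ≥ 410 °C. Survivors: sample B, sample J.
After converting to SI:
  sample B: E = 196.0 GPa, ρ = 7708 kg/m³
  sample J: E = 104.3 GPa, ρ = 7250 kg/m³
  sample B: M = 25.4 MN·m/kg
  sample J: M = 14.4 MN·m/kg
Sample B has the largest M.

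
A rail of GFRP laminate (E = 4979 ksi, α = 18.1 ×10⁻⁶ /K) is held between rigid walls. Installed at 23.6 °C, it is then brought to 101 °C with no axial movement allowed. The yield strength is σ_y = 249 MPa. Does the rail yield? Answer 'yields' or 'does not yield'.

does not yield

E = 4979 ksi = 34.33 GPa.
ΔT = 77.40 K. Constrained thermal stress σ = E·α·ΔT = 34.33×10³ MPa × 18.1×10⁻⁶ × 77.40 = 48.1 MPa (compressive).
Compare to σ_y = 249 MPa: σ < σ_y, so it does not yield.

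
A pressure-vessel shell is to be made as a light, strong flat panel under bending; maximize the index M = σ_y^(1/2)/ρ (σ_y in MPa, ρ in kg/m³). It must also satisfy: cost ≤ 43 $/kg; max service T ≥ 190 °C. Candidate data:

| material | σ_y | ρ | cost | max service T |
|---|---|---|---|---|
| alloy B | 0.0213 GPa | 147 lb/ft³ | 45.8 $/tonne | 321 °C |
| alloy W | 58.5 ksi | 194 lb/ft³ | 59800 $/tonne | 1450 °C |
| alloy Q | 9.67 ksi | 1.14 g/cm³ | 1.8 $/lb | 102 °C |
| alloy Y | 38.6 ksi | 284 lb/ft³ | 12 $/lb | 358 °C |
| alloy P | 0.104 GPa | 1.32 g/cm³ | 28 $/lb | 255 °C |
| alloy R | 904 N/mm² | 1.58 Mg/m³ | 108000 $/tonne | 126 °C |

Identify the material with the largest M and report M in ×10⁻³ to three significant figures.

alloy Y, M = 3.59×10⁻³

Screen on constraints: cost ≤ 43 $/kg; max service T ≥ 190 °C. Survivors: alloy B, alloy Y.
In SI units:
  alloy B: σ_y = 21.30 MPa, ρ = 2355 kg/m³
  alloy Y: σ_y = 266.1 MPa, ρ = 4549 kg/m³
  alloy Y: M = 3.59×10⁻³
  alloy B: M = 1.96×10⁻³
Alloy Y has the largest M.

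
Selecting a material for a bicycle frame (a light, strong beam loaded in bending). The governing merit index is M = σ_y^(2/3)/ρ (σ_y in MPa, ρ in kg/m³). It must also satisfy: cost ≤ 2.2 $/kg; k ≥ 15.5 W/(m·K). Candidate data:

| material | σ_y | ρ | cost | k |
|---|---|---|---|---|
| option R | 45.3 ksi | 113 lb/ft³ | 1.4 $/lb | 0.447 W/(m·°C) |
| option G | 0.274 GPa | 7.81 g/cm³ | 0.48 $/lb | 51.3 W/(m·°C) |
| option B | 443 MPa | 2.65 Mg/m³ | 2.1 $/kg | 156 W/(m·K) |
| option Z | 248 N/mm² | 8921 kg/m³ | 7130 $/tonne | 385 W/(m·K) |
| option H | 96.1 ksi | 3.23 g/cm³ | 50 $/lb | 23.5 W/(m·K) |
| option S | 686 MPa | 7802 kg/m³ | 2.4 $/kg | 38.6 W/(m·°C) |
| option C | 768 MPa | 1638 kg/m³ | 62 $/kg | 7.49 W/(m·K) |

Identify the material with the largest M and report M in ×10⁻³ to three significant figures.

Screen on constraints: cost ≤ 2.2 $/kg; k ≥ 15.5 W/(m·K). Survivors: option G, option B.
Convert each candidate to consistent units, then evaluate M:
  option G: σ_y = 274.0 MPa, ρ = 7810 kg/m³
  option B: σ_y = 443.0 MPa, ρ = 2650 kg/m³
  option B: M = 21.9×10⁻³
  option G: M = 5.40×10⁻³
The maximum is for option B.

option B, M = 21.9×10⁻³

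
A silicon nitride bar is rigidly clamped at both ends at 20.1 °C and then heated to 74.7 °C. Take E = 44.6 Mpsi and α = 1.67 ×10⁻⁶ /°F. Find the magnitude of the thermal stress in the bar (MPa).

E = 44.6 Mpsi = 307.5 GPa.
α = 1.67×10⁻⁶/°F × 9/5 = 3.01×10⁻⁶/K.
ΔT = 54.60 K. Constrained thermal stress σ = E·α·ΔT = 307.5×10³ MPa × 3.01×10⁻⁶ × 54.60 = 50.5 MPa (compressive).

50.5 MPa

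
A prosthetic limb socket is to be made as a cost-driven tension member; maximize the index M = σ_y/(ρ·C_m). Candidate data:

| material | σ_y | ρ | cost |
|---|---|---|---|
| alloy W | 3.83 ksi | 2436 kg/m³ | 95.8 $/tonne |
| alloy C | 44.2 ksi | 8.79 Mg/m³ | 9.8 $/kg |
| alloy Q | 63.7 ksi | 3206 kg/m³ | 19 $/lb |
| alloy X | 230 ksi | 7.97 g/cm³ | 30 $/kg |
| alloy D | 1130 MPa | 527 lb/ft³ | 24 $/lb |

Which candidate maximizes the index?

Convert each candidate to consistent units, then evaluate M:
  alloy W: σ_y = 26.41 MPa, ρ = 2436 kg/m³, cost = 0.09580 $/kg
  alloy C: σ_y = 304.7 MPa, ρ = 8790 kg/m³, cost = 9.800 $/kg
  alloy Q: σ_y = 439.2 MPa, ρ = 3206 kg/m³, cost = 41.89 $/kg
  alloy X: σ_y = 1586 MPa, ρ = 7970 kg/m³, cost = 30.00 $/kg
  alloy D: σ_y = 1130 MPa, ρ = 8442 kg/m³, cost = 52.91 $/kg
  alloy W: M = 113 kN·m per $
  alloy X: M = 6.63 kN·m per $
  alloy C: M = 3.54 kN·m per $
  alloy Q: M = 3.27 kN·m per $
  alloy D: M = 2.53 kN·m per $
Highest index: alloy W.

alloy W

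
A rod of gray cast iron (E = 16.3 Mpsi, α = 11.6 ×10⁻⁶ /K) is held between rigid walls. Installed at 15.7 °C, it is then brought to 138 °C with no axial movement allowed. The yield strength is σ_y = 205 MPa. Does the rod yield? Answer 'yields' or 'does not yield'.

does not yield

E = 16.3 Mpsi = 112.4 GPa.
ΔT = 122.3 K. Constrained thermal stress σ = E·α·ΔT = 112.4×10³ MPa × 11.6×10⁻⁶ × 122.3 = 159 MPa (compressive).
Compare to σ_y = 205 MPa: σ < σ_y, so it does not yield.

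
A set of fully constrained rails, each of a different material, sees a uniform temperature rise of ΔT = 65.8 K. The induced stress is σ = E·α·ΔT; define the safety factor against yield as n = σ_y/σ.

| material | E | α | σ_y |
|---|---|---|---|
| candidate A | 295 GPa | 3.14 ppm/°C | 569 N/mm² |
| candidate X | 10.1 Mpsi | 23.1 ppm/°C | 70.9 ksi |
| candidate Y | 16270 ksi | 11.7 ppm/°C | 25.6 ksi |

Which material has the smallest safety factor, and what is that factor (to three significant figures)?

candidate Y, n = 2.04

Converting E to GPa, α to ×10⁻⁶/K, σ_y to MPa, then σ and n for each:
  candidate A: E = 295.0, α = 3.14, σ_y = 569.0 → σ = 61.0 MPa, n = 9.34
  candidate X: E = 69.64, α = 23.1, σ_y = 488.8 → σ = 106 MPa, n = 4.62
  candidate Y: E = 112.2, α = 11.7, σ_y = 176.5 → σ = 86.4 MPa, n = 2.04
Candidate Y has the lowest safety factor, n = 2.04.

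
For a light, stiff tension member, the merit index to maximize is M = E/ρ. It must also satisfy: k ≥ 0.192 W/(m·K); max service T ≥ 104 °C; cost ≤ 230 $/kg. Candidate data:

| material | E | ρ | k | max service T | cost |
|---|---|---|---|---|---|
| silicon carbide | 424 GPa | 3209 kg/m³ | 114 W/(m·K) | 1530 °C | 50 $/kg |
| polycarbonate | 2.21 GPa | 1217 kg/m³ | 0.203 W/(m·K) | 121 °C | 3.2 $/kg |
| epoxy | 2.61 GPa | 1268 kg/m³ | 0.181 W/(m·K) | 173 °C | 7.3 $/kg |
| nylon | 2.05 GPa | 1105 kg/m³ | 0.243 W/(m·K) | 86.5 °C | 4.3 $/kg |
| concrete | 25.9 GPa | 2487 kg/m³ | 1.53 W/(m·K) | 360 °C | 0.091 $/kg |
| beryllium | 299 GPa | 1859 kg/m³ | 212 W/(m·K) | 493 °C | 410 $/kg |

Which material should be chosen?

Screen on constraints: k ≥ 0.192 W/(m·K); max service T ≥ 104 °C; cost ≤ 230 $/kg. Survivors: silicon carbide, polycarbonate, concrete.
Per-candidate index values:
  silicon carbide: M = 132 MN·m/kg
  concrete: M = 10.4 MN·m/kg
  polycarbonate: M = 1.82 MN·m/kg
Silicon carbide ranks first.

silicon carbide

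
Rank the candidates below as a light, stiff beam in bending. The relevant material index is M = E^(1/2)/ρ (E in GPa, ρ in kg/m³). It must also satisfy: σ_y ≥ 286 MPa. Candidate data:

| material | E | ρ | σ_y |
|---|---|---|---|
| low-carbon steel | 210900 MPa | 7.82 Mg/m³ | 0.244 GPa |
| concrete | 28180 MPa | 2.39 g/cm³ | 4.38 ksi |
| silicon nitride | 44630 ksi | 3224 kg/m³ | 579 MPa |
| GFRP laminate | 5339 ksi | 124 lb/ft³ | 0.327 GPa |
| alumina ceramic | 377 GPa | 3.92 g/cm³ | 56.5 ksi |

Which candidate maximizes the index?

Screen on constraints: σ_y ≥ 286 MPa. Survivors: silicon nitride, GFRP laminate, alumina ceramic.
After converting to SI:
  silicon nitride: E = 307.7 GPa, ρ = 3224 kg/m³
  GFRP laminate: E = 36.81 GPa, ρ = 1986 kg/m³
  alumina ceramic: E = 377.0 GPa, ρ = 3920 kg/m³
  silicon nitride: M = 5.44×10⁻³
  alumina ceramic: M = 4.95×10⁻³
  GFRP laminate: M = 3.05×10⁻³
Silicon nitride has the largest M.

silicon nitride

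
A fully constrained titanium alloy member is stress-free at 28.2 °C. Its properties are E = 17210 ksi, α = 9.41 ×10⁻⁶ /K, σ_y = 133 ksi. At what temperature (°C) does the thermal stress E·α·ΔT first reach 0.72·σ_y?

620 °C

E = 17210 ksi = 118.7 GPa.
σ_y = 133 ksi = 917.0 MPa.
E·α·ΔT = 660.2 MPa ⇒ ΔT = 660.2 / (118.7×10³ × 9.41×10⁻⁶) = 591.3 K.
T = 28.2 + 591.3 = 619.5 °C.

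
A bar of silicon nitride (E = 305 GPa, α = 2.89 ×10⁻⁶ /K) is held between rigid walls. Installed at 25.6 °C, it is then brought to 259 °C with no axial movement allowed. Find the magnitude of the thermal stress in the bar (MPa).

ΔT = 233.4 K. Constrained thermal stress σ = E·α·ΔT = 305.0×10³ MPa × 2.89×10⁻⁶ × 233.4 = 206 MPa (compressive).

206 MPa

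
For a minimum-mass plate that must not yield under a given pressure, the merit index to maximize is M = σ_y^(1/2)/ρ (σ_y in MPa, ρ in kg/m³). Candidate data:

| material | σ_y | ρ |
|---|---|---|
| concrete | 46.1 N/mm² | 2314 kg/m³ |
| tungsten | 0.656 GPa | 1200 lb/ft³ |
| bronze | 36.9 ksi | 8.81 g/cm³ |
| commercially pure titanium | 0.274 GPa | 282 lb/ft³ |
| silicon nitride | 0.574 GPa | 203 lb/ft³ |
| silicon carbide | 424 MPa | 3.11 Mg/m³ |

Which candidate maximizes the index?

silicon nitride

Putting every candidate on a common basis:
  concrete: σ_y = 46.10 MPa, ρ = 2314 kg/m³
  tungsten: σ_y = 656.0 MPa, ρ = 19220 kg/m³
  bronze: σ_y = 254.4 MPa, ρ = 8810 kg/m³
  commercially pure titanium: σ_y = 274.0 MPa, ρ = 4517 kg/m³
  silicon nitride: σ_y = 574.0 MPa, ρ = 3252 kg/m³
  silicon carbide: σ_y = 424.0 MPa, ρ = 3110 kg/m³
  silicon nitride: M = 7.37×10⁻³
  silicon carbide: M = 6.62×10⁻³
  commercially pure titanium: M = 3.66×10⁻³
  concrete: M = 2.93×10⁻³
  bronze: M = 1.81×10⁻³
  tungsten: M = 1.33×10⁻³
Highest index: silicon nitride.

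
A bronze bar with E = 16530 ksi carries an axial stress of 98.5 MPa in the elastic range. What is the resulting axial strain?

8.64×10⁻⁴

E = 16530 ksi = 114.0 GPa = 114000 MPa.
ε = σ/E = 98.5 / 114000 = 8.64×10⁻⁴.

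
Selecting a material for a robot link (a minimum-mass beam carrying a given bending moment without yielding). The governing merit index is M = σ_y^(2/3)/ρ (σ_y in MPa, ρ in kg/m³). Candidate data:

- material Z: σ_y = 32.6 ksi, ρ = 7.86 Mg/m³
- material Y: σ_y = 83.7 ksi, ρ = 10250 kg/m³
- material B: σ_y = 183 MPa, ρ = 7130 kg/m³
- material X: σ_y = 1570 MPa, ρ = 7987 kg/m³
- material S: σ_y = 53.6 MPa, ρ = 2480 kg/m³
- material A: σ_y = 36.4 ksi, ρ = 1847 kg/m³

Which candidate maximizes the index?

Convert each candidate to consistent units, then evaluate M:
  material Z: σ_y = 224.8 MPa, ρ = 7860 kg/m³
  material Y: σ_y = 577.1 MPa, ρ = 10250 kg/m³
  material B: σ_y = 183.0 MPa, ρ = 7130 kg/m³
  material X: σ_y = 1570 MPa, ρ = 7987 kg/m³
  material S: σ_y = 53.60 MPa, ρ = 2480 kg/m³
  material A: σ_y = 251.0 MPa, ρ = 1847 kg/m³
  material A: M = 21.5×10⁻³
  material X: M = 16.9×10⁻³
  material Y: M = 6.76×10⁻³
  material S: M = 5.73×10⁻³
  material Z: M = 4.70×10⁻³
  material B: M = 4.52×10⁻³
The maximum is for material A.

material A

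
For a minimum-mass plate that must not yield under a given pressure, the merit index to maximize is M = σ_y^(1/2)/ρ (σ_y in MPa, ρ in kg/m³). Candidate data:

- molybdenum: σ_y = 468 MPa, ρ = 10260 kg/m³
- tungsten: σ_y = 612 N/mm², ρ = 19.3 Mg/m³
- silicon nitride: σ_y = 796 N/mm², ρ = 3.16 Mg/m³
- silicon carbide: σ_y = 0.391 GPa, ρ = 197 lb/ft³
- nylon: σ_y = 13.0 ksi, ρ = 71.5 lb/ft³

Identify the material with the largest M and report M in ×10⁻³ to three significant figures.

Convert each candidate to consistent units, then evaluate M:
  molybdenum: σ_y = 468.0 MPa, ρ = 10260 kg/m³
  tungsten: σ_y = 612.0 MPa, ρ = 19300 kg/m³
  silicon nitride: σ_y = 796.0 MPa, ρ = 3160 kg/m³
  silicon carbide: σ_y = 391.0 MPa, ρ = 3156 kg/m³
  nylon: σ_y = 89.63 MPa, ρ = 1145 kg/m³
  silicon nitride: M = 8.93×10⁻³
  nylon: M = 8.27×10⁻³
  silicon carbide: M = 6.27×10⁻³
  molybdenum: M = 2.11×10⁻³
  tungsten: M = 1.28×10⁻³
The maximum is for silicon nitride.

silicon nitride, M = 8.93×10⁻³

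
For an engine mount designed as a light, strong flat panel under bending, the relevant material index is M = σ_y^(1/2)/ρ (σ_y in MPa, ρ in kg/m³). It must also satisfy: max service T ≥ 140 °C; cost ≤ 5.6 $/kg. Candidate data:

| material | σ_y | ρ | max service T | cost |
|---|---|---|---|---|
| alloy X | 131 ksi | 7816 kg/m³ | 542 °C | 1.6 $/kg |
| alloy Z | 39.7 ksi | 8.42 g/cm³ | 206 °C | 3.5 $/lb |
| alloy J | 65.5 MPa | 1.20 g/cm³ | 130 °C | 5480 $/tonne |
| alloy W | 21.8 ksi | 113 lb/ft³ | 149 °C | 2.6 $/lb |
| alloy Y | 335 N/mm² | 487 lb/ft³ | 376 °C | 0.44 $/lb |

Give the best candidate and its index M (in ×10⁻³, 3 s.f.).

alloy X, M = 3.85×10⁻³

Screen on constraints: max service T ≥ 140 °C; cost ≤ 5.6 $/kg. Survivors: alloy X, alloy Y.
Normalizing units and computing the index:
  alloy X: σ_y = 903.2 MPa, ρ = 7816 kg/m³
  alloy Y: σ_y = 335.0 MPa, ρ = 7801 kg/m³
  alloy X: M = 3.85×10⁻³
  alloy Y: M = 2.35×10⁻³
Alloy X ranks first.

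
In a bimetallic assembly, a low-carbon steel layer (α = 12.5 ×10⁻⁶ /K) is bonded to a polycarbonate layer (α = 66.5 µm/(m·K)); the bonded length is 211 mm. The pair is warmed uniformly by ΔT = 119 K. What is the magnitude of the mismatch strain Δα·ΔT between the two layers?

Δα = |12.5 − 66.5|×10⁻⁶/K = 54.0×10⁻⁶/K.
Mismatch strain = Δα·ΔT = 54.0×10⁻⁶ × 119.0 = 6.43×10⁻³.

6.43×10⁻³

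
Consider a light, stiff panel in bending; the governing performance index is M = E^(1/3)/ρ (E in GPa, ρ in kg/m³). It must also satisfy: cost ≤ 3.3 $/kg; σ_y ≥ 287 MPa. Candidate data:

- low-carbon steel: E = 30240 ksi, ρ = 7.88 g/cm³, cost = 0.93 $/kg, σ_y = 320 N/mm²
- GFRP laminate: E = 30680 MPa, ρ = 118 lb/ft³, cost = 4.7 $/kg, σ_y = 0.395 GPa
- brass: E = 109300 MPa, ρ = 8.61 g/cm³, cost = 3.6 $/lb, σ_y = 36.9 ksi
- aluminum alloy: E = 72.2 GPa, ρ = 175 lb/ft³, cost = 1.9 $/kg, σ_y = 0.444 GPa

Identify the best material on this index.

Screen on constraints: cost ≤ 3.3 $/kg; σ_y ≥ 287 MPa. Survivors: low-carbon steel, aluminum alloy.
Convert each candidate to consistent units, then evaluate M:
  low-carbon steel: E = 208.5 GPa, ρ = 7880 kg/m³
  aluminum alloy: E = 72.20 GPa, ρ = 2803 kg/m³
  aluminum alloy: M = 1.49×10⁻³
  low-carbon steel: M = 0.753×10⁻³
Highest index: aluminum alloy.

aluminum alloy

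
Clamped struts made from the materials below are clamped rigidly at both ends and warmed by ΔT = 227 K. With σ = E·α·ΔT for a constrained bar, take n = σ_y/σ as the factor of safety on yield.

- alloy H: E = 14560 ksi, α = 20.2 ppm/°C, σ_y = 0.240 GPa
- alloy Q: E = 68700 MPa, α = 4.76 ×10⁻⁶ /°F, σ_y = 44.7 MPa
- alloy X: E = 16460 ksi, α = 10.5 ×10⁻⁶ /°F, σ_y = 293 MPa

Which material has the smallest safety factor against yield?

Per material, after unit conversion:
  alloy H: E = 100.4, α = 20.2, σ_y = 240.0 → σ = 460 MPa, n = 0.521
  alloy Q: E = 68.70, α = 8.57, σ_y = 44.70 → σ = 134 MPa, n = 0.335
  alloy X: E = 113.5, α = 18.9, σ_y = 293.0 → σ = 487 MPa, n = 0.602
The minimum is alloy Q at n = 0.335.

alloy Q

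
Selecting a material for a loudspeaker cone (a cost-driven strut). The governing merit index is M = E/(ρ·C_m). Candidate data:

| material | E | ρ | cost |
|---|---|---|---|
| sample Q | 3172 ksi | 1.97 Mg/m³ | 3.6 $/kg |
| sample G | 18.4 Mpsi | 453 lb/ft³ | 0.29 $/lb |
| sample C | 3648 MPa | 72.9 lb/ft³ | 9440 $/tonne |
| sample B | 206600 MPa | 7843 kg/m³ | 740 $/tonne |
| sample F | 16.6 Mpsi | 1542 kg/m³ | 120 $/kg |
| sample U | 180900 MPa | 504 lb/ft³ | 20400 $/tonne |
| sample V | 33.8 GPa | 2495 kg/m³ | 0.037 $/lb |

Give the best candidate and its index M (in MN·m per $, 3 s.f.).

Convert each candidate to consistent units, then evaluate M:
  sample Q: E = 21.87 GPa, ρ = 1970 kg/m³, cost = 3.600 $/kg
  sample G: E = 126.9 GPa, ρ = 7256 kg/m³, cost = 0.6393 $/kg
  sample C: E = 3.648 GPa, ρ = 1168 kg/m³, cost = 9.440 $/kg
  sample B: E = 206.6 GPa, ρ = 7843 kg/m³, cost = 0.7400 $/kg
  sample F: E = 114.5 GPa, ρ = 1542 kg/m³, cost = 120.0 $/kg
  sample U: E = 180.9 GPa, ρ = 8073 kg/m³, cost = 20.40 $/kg
  sample V: E = 33.80 GPa, ρ = 2495 kg/m³, cost = 0.08157 $/kg
  sample V: M = 166 MN·m per $
  sample B: M = 35.6 MN·m per $
  sample G: M = 27.3 MN·m per $
  sample Q: M = 3.08 MN·m per $
  sample U: M = 1.10 MN·m per $
  sample F: M = 0.619 MN·m per $
  sample C: M = 0.331 MN·m per $
The maximum is for sample V.

sample V, M = 166 MN·m per $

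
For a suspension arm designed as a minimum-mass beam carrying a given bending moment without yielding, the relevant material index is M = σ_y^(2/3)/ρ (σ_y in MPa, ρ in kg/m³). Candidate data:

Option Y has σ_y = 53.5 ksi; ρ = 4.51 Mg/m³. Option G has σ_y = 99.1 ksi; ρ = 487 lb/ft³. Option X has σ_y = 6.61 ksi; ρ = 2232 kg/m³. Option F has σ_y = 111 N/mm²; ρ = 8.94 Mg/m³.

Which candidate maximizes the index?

option Y

Convert each candidate to consistent units, then evaluate M:
  option Y: σ_y = 368.9 MPa, ρ = 4510 kg/m³
  option G: σ_y = 683.3 MPa, ρ = 7801 kg/m³
  option X: σ_y = 45.57 MPa, ρ = 2232 kg/m³
  option F: σ_y = 111.0 MPa, ρ = 8940 kg/m³
  option Y: M = 11.4×10⁻³
  option G: M = 9.94×10⁻³
  option X: M = 5.72×10⁻³
  option F: M = 2.58×10⁻³
Option Y ranks first.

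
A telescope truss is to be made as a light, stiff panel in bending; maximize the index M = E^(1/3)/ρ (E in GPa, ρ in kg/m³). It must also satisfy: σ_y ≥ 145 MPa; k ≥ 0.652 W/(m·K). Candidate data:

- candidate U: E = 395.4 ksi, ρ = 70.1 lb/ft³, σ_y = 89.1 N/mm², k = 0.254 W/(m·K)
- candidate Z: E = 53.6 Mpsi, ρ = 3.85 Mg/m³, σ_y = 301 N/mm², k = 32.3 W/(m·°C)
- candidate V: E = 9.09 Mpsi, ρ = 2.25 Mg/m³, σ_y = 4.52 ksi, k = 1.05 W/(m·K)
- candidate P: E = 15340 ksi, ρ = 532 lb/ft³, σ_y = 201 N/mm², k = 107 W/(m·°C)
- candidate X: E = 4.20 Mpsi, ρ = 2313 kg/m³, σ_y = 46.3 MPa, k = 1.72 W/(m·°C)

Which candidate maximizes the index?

candidate Z

Screen on constraints: σ_y ≥ 145 MPa; k ≥ 0.652 W/(m·K). Survivors: candidate Z, candidate P.
In SI units:
  candidate Z: E = 369.6 GPa, ρ = 3850 kg/m³
  candidate P: E = 105.8 GPa, ρ = 8522 kg/m³
  candidate Z: M = 1.86×10⁻³
  candidate P: M = 0.555×10⁻³
Candidate Z has the largest M.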